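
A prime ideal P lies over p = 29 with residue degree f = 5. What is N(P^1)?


N(P^a) = p^(a*f)
= 29^(1*5)
= 29^5
= 20511149

20511149


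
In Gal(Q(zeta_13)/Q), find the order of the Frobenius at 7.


The Frobenius at p in Gal(Q(zeta_n)/Q) = (Z/nZ)* is the class of p, so its order is ord_13(7), the smallest k >= 1 with 7^k = 1 mod 13.
n = 13 = 13, phi(13) = 12; the order divides phi(n).
Divisors of 12: 1, 2, 3, 4, 6, 12
Repeated squaring mod 13: 7^1 = 7, 7^2 = 10, 7^4 = 9, 7^8 = 3
Test divisors in increasing order:
  k=1: 7^1 = 7 mod 13
  k=2: 7^2 = 10 mod 13
  k=3: 7^3 = 10 * 7 = 5 mod 13
  k=4: 7^4 = 9 mod 13
  k=6: 7^6 = 9 * 10 = 12 mod 13
  k=12: 7^12 = 3 * 9 = 1 mod 13  <- first divisor giving 1
Order = 12

12


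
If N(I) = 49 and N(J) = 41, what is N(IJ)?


N(IJ) = N(I) * N(J)
= 49 * 41
= 2009

2009


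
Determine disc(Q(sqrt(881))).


For K = Q(sqrt(d)) with d squarefree: disc(K) = d if d = 1 mod 4, and disc(K) = 4d if d = 2 or 3 mod 4.
Here d = 881, and d mod 4 = 1.
d = 1 mod 4 (O_K = Z[(1+sqrt(d))/2]), so disc(K) = d = 881

881


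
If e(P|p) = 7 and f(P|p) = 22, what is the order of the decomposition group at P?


|D_P| = e * f
= 7 * 22
= 154

154


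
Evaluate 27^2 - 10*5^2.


x^2 - d*y^2
= 27^2 - 10*5^2
= 729 - 250
= 479

479


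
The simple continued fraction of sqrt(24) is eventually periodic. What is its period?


Run the CF algorithm for sqrt(24).
a_0 = floor(sqrt(24)) = 4; set m_0=0, q_0=1.
Recurrence: m' = q*a - m,  q' = (d - m'^2)/q,  a' = floor((a_0 + m')/q').
  step 1: m=4, q=8, a=1
  step 2: m=4, q=1, a=8
a_2 = 2*a_0 = 8, so the period closes here.
sqrt(24) = [4; 1, 8]
Period length = 2

2


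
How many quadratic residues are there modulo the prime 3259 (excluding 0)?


For prime p, the number of non-zero quadratic residues is (p-1)/2.
= (3259-1)/2
= 1629

1629


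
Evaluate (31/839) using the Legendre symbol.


p = 839 is prime, so compute (31/839) with the reciprocity algorithm (Jacobi-symbol steps: pull out 2s via (2/n), flip via reciprocity, reduce):
  reciprocity: (31/839) -> -(839/31)
  reduce: (2/31)
  pull out 2: (2/31) = +1  (since 31 mod 8 = 7)
  (1/31) = 1
Product of signs = -1
(31/839) = -1

-1


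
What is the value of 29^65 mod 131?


p = 131 is prime and the exponent is (p-1)/2 = 65, so by Euler's criterion 29^65 = (29/131) = +1 or -1 mod 131.
Compute by square-and-multiply:
  65 = 64 + 1 (binary 1000001)
  Repeated squaring mod 131: 29^1 = 29, 29^2 = 55, 29^4 = 12, 29^8 = 13, 29^16 = 38, 29^32 = 3, 29^64 = 9
  29^65 = 29^64 * 29^1 = 9 * 29 mod 131
    9 * 29 = 261 = 130 mod 131
  29^65 = 130 mod 131
Result 130 = p - 1 = -1 mod 131: 29 is a quadratic non-residue mod 131. As a residue in [0, p-1] the value is 130.
29^65 mod 131 = 130

130


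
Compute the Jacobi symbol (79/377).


Compute (79/377) via quadratic reciprocity:
  reciprocity: (79/377) -> +(377/79)
  reduce: (61/79)
  reciprocity: (61/79) -> +(79/61)
  reduce: (18/61)
  pull out 2: (2/61) = -1  (since 61 mod 8 = 5)
  reciprocity: (9/61) -> +(61/9)
  reduce: (7/9)
  reciprocity: (7/9) -> +(9/7)
  reduce: (2/7)
  pull out 2: (2/7) = +1  (since 7 mod 8 = 7)
  (1/7) = 1
Product of signs = -1

-1


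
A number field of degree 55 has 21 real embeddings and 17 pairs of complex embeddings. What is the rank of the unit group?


By Dirichlet's unit theorem:
rank = r1 + r2 - 1
= 21 + 17 - 1
= 37

37


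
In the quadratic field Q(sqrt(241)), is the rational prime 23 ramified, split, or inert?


K = Q(sqrt(241)). Since d mod 4 = 1, disc(K) = 241.
Check p | disc: 241 mod 23 = 11.
p does not divide disc. Compute Legendre symbol (d/p):
11^((23-1)/2) mod 23 = -1
(d/p) = -1, so p is inert: (p) stays prime with e=1, f=2, g=1.
Therefore p is inert.

inert


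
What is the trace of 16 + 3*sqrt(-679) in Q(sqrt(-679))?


Tr(a + b*sqrt(d)) = (a + b*sqrt(d)) + (a - b*sqrt(d)) = 2a
= 2 * (16)
= 32

32


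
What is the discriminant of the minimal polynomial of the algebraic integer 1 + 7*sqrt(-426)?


The element 1 + 7*sqrt(-426) has minimal polynomial:
x^2 - 2*x + 20875
Discriminant = (-2)^2 - 4*(20875)
= 4 - 83500
= -83496

-83496


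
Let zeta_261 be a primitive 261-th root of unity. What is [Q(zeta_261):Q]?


The degree equals Euler's totient phi(261).
261 = 3^2 * 29
phi(261) = 168

168


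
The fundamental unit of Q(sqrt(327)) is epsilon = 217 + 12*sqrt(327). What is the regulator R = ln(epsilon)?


epsilon = 217 + 12*sqrt(327)
= 433.9977
R = ln(433.9977)
= 6.0730

6.0730


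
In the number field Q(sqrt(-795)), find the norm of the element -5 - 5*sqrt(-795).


N(a + b*sqrt(d)) = a^2 - d*b^2
= (-5)^2 - (-795)*(-5)^2
= 25 + 19875
= 19900

19900


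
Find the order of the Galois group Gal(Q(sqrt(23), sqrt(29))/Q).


The 2 square roots of distinct primes are multiplicatively independent over Q,
so [K:Q] = 2^2 and Gal(K/Q) is isomorphic to (Z/2Z)^2.
|Gal| = 2^2 = 4

4


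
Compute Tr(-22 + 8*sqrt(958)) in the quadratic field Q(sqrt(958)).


Tr(a + b*sqrt(d)) = (a + b*sqrt(d)) + (a - b*sqrt(d)) = 2a
= 2 * (-22)
= -44

-44


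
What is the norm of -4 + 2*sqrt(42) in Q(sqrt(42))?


N(a + b*sqrt(d)) = a^2 - d*b^2
= (-4)^2 - (42)*(2)^2
= 16 - 168
= -152

-152


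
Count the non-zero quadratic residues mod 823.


For prime p, the number of non-zero quadratic residues is (p-1)/2.
= (823-1)/2
= 411

411


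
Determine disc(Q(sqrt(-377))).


For K = Q(sqrt(d)) with d squarefree: disc(K) = d if d = 1 mod 4, and disc(K) = 4d if d = 2 or 3 mod 4.
Here d = -377, and d mod 4 = 3.
d = 3 mod 4, not 1 (O_K = Z[sqrt(d)]), so disc(K) = 4d = 4 * (-377) = -1508

-1508


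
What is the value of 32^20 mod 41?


p = 41 is prime and the exponent is (p-1)/2 = 20, so by Euler's criterion 32^20 = (32/41) = +1 or -1 mod 41.
Compute by square-and-multiply:
  20 = 16 + 4 (binary 10100)
  Repeated squaring mod 41: 32^1 = 32, 32^2 = 40, 32^4 = 1, 32^8 = 1, 32^16 = 1
  32^20 = 32^16 * 32^4 = 1 * 1 mod 41
    1 * 1 = 1 = 1 mod 41
  32^20 = 1 mod 41
Result 1: 32 is a quadratic residue mod 41.
32^20 mod 41 = 1

1


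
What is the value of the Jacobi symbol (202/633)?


Compute (202/633) via quadratic reciprocity:
  pull out 2: (2/633) = +1  (since 633 mod 8 = 1)
  reciprocity: (101/633) -> +(633/101)
  reduce: (27/101)
  reciprocity: (27/101) -> +(101/27)
  reduce: (20/27)
  pull out 2: (2/27) = -1  (since 27 mod 8 = 3)
  pull out 2: (2/27) = -1  (since 27 mod 8 = 3)
  reciprocity: (5/27) -> +(27/5)
  reduce: (2/5)
  pull out 2: (2/5) = -1  (since 5 mod 8 = 5)
  (1/5) = 1
Product of signs = -1

-1


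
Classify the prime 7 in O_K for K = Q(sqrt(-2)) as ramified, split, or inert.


K = Q(sqrt(-2)). Since d mod 4 = 2, disc(K) = -8.
Check p | disc: -8 mod 7 = 6.
p does not divide disc. Compute Legendre symbol (d/p):
5^((7-1)/2) mod 7 = -1
(d/p) = -1, so p is inert: (p) stays prime with e=1, f=2, g=1.
Therefore p is inert.

inert


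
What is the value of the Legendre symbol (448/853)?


p = 853 is prime, so compute (448/853) with the reciprocity algorithm (Jacobi-symbol steps: pull out 2s via (2/n), flip via reciprocity, reduce):
  pull out 2: (2/853) = -1  (since 853 mod 8 = 5)
  pull out 2: (2/853) = -1  (since 853 mod 8 = 5)
  pull out 2: (2/853) = -1  (since 853 mod 8 = 5)
  pull out 2: (2/853) = -1  (since 853 mod 8 = 5)
  pull out 2: (2/853) = -1  (since 853 mod 8 = 5)
  pull out 2: (2/853) = -1  (since 853 mod 8 = 5)
  reciprocity: (7/853) -> +(853/7)
  reduce: (6/7)
  pull out 2: (2/7) = +1  (since 7 mod 8 = 7)
  reciprocity: (3/7) -> -(7/3)
  reduce: (1/3)
  (1/3) = 1
Product of signs = -1
(448/853) = -1

-1


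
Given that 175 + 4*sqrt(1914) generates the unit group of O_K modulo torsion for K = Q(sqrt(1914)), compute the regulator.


epsilon = 175 + 4*sqrt(1914)
= 349.9971
R = ln(349.9971)
= 5.8579

5.8579


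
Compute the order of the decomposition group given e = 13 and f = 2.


|D_P| = e * f
= 13 * 2
= 26

26


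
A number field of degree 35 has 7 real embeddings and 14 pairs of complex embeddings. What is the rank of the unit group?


By Dirichlet's unit theorem:
rank = r1 + r2 - 1
= 7 + 14 - 1
= 20

20


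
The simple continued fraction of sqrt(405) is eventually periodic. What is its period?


Run the CF algorithm for sqrt(405).
a_0 = floor(sqrt(405)) = 20; set m_0=0, q_0=1.
Recurrence: m' = q*a - m,  q' = (d - m'^2)/q,  a' = floor((a_0 + m')/q').
  step 1: m=20, q=5, a=8
  step 2: m=20, q=1, a=40
a_2 = 2*a_0 = 40, so the period closes here.
sqrt(405) = [20; 8, 40]
Period length = 2

2


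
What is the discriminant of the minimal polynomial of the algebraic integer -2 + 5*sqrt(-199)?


The element -2 + 5*sqrt(-199) has minimal polynomial:
x^2 + 4*x + 4979
Discriminant = (4)^2 - 4*(4979)
= 16 - 19916
= -19900

-19900


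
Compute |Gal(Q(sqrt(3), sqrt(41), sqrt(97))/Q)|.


The 3 square roots of distinct primes are multiplicatively independent over Q,
so [K:Q] = 2^3 and Gal(K/Q) is isomorphic to (Z/2Z)^3.
|Gal| = 2^3 = 8

8


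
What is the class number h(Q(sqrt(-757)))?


K = Q(sqrt(-757)). d mod 4 = 3, so D = disc(K) = 4d = -3028
h(K) equals the number of primitive reduced positive-definite forms (a, b, c) = a*x^2 + b*x*y + c*y^2 with b^2 - 4ac = D,
where reduced means |b| <= a <= c, with b >= 0 whenever |b| = a or a = c, and primitive means gcd(a, b, c) = 1.
Reduced forces 3a^2 <= |D| = 3028, so 1 <= a <= 31; b must have the parity of D, and c = (b^2 - D)/(4a) must be an integer >= a.
Enumerate a = 1..31, b in [-a, a]:
  a=1: (1, 0, 757)  [1]
  a=2: (2, 2, 379)  [1]
  a=3..12: none
  a=13: (13, -12, 61), (13, 12, 61)  [2]
  a=14..16: none
  a=17: (17, -10, 46), (17, 10, 46)  [2]
  a=18..22: none
  a=23: (23, -10, 34), (23, 10, 34)  [2]
  a=24..25: none
  a=26: (26, -14, 31), (26, 14, 31)  [2]
  a=27..31: none
Total reduced forms: 1 + 1 + 2 + 2 + 2 + 2 = 10
h = 10

10


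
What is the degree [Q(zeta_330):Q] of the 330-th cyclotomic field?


The degree equals Euler's totient phi(330).
330 = 2 * 3 * 5 * 11
phi(330) = 80

80


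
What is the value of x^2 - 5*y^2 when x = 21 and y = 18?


x^2 - d*y^2
= 21^2 - 5*18^2
= 441 - 1620
= -1179

-1179


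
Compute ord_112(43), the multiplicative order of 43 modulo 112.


We want ord_112(43), the smallest k >= 1 with 43^k = 1 mod 112.
n = 112 = 2^4 * 7, phi(112) = 48; the order divides phi(n).
Divisors of 48: 1, 2, 3, 4, 6, 8, 12, 16, 24, 48
Repeated squaring mod 112: 43^1 = 43, 43^2 = 57, 43^4 = 1, 43^8 = 1, 43^16 = 1, 43^32 = 1
Test divisors in increasing order:
  k=1: 43^1 = 43 mod 112
  k=2: 43^2 = 57 mod 112
  k=3: 43^3 = 57 * 43 = 99 mod 112
  k=4: 43^4 = 1 mod 112  <- first divisor giving 1
Order = 4

4


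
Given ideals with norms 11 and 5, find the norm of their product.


N(IJ) = N(I) * N(J)
= 11 * 5
= 55

55


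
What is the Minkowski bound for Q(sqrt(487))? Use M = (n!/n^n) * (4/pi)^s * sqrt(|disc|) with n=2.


d = 487, d mod 4 = 3, so disc(K) = 4d = 1948; |disc(K)| = 1948
Real quadratic field, so n = 2, s = r2 = 0, r1 = 2
M = (n!/n^n) * (4/pi)^s * sqrt(|disc(K)|) = (2!/2^2) * (4/pi)^0 * sqrt(1948)
= 0.5 * 1.000000 * 44.136153
= 22.0681

22.0681


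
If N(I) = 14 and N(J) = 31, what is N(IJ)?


N(IJ) = N(I) * N(J)
= 14 * 31
= 434

434


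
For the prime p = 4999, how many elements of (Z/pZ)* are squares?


For prime p, the number of non-zero quadratic residues is (p-1)/2.
= (4999-1)/2
= 2499

2499


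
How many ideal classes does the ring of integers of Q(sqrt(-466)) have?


K = Q(sqrt(-466)). d mod 4 = 2, so D = disc(K) = 4d = -1864
h(K) equals the number of primitive reduced positive-definite forms (a, b, c) = a*x^2 + b*x*y + c*y^2 with b^2 - 4ac = D,
where reduced means |b| <= a <= c, with b >= 0 whenever |b| = a or a = c, and primitive means gcd(a, b, c) = 1.
Reduced forces 3a^2 <= |D| = 1864, so 1 <= a <= 24; b must have the parity of D, and c = (b^2 - D)/(4a) must be an integer >= a.
Enumerate a = 1..24, b in [-a, a]:
  a=1: (1, 0, 466)  [1]
  a=2: (2, 0, 233)  [1]
  a=3..4: none
  a=5: (5, -4, 94), (5, 4, 94)  [2]
  a=6..9: none
  a=10: (10, -4, 47), (10, 4, 47)  [2]
  a=11..18: none
  a=19: (19, -6, 25), (19, 6, 25)  [2]
  a=20..24: none
Total reduced forms: 1 + 1 + 2 + 2 + 2 = 8
h = 8

8


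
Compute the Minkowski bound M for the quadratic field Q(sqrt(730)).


d = 730, d mod 4 = 2, so disc(K) = 4d = 2920; |disc(K)| = 2920
Real quadratic field, so n = 2, s = r2 = 0, r1 = 2
M = (n!/n^n) * (4/pi)^s * sqrt(|disc(K)|) = (2!/2^2) * (4/pi)^0 * sqrt(2920)
= 0.5 * 1.000000 * 54.037024
= 27.0185

27.0185


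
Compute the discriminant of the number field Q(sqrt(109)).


For K = Q(sqrt(d)) with d squarefree: disc(K) = d if d = 1 mod 4, and disc(K) = 4d if d = 2 or 3 mod 4.
Here d = 109, and d mod 4 = 1.
d = 1 mod 4 (O_K = Z[(1+sqrt(d))/2]), so disc(K) = d = 109

109


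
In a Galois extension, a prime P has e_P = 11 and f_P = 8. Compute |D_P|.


|D_P| = e * f
= 11 * 8
= 88

88


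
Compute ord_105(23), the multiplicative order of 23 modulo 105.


We want ord_105(23), the smallest k >= 1 with 23^k = 1 mod 105.
n = 105 = 3 * 5 * 7, phi(105) = 48; the order divides phi(n).
Divisors of 48: 1, 2, 3, 4, 6, 8, 12, 16, 24, 48
Repeated squaring mod 105: 23^1 = 23, 23^2 = 4, 23^4 = 16, 23^8 = 46, 23^16 = 16, 23^32 = 46
Test divisors in increasing order:
  k=1: 23^1 = 23 mod 105
  k=2: 23^2 = 4 mod 105
  k=3: 23^3 = 4 * 23 = 92 mod 105
  k=4: 23^4 = 16 mod 105
  k=6: 23^6 = 16 * 4 = 64 mod 105
  k=8: 23^8 = 46 mod 105
  k=12: 23^12 = 46 * 16 = 1 mod 105  <- first divisor giving 1
Order = 12

12


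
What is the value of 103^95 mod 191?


p = 191 is prime and the exponent is (p-1)/2 = 95, so by Euler's criterion 103^95 = (103/191) = +1 or -1 mod 191.
Compute by square-and-multiply:
  95 = 64 + 16 + 8 + 4 + 2 + 1 (binary 1011111)
  Repeated squaring mod 191: 103^1 = 103, 103^2 = 104, 103^4 = 120, 103^8 = 75, 103^16 = 86, 103^32 = 138, 103^64 = 135
  103^95 = 103^64 * 103^16 * 103^8 * 103^4 * 103^2 * 103^1 = 135 * 86 * 75 * 120 * 104 * 103 mod 191
    135 * 86 = 11610 = 150 mod 191
    150 * 75 = 11250 = 172 mod 191
    172 * 120 = 20640 = 12 mod 191
    12 * 104 = 1248 = 102 mod 191
    102 * 103 = 10506 = 1 mod 191
  103^95 = 1 mod 191
Result 1: 103 is a quadratic residue mod 191.
103^95 mod 191 = 1

1


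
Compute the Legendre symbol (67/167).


p = 167 is prime, so compute (67/167) with the reciprocity algorithm (Jacobi-symbol steps: pull out 2s via (2/n), flip via reciprocity, reduce):
  reciprocity: (67/167) -> -(167/67)
  reduce: (33/67)
  reciprocity: (33/67) -> +(67/33)
  reduce: (1/33)
  (1/33) = 1
Product of signs = -1
(67/167) = -1

-1


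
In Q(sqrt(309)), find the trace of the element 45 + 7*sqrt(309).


Tr(a + b*sqrt(d)) = (a + b*sqrt(d)) + (a - b*sqrt(d)) = 2a
= 2 * (45)
= 90

90


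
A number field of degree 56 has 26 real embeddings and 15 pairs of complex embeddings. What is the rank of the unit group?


By Dirichlet's unit theorem:
rank = r1 + r2 - 1
= 26 + 15 - 1
= 40

40


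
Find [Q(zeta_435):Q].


The degree equals Euler's totient phi(435).
435 = 3 * 5 * 29
phi(435) = 224

224


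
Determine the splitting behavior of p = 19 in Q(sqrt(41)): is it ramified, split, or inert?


K = Q(sqrt(41)). Since d mod 4 = 1, disc(K) = 41.
Check p | disc: 41 mod 19 = 3.
p does not divide disc. Compute Legendre symbol (d/p):
3^((19-1)/2) mod 19 = -1
(d/p) = -1, so p is inert: (p) stays prime with e=1, f=2, g=1.
Therefore p is inert.

inert


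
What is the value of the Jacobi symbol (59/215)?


Compute (59/215) via quadratic reciprocity:
  reciprocity: (59/215) -> -(215/59)
  reduce: (38/59)
  pull out 2: (2/59) = -1  (since 59 mod 8 = 3)
  reciprocity: (19/59) -> -(59/19)
  reduce: (2/19)
  pull out 2: (2/19) = -1  (since 19 mod 8 = 3)
  (1/19) = 1
Product of signs = 1

1


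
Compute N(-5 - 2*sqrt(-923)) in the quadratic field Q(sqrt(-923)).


N(a + b*sqrt(d)) = a^2 - d*b^2
= (-5)^2 - (-923)*(-2)^2
= 25 + 3692
= 3717

3717


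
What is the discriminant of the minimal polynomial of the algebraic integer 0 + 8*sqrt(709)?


The element 0 + 8*sqrt(709) has minimal polynomial:
x^2 + 0*x - 45376
Discriminant = (0)^2 - 4*(-45376)
= 0 + 181504
= 181504

181504


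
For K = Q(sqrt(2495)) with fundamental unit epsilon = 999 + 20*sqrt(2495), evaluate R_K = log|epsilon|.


epsilon = 999 + 20*sqrt(2495)
= 1997.9995
R = ln(1997.9995)
= 7.5999

7.5999


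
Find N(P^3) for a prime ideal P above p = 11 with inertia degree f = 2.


N(P^a) = p^(a*f)
= 11^(3*2)
= 11^6
= 1771561

1771561


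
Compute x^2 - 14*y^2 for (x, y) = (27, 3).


x^2 - d*y^2
= 27^2 - 14*3^2
= 729 - 126
= 603

603


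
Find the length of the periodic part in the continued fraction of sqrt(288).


Run the CF algorithm for sqrt(288).
a_0 = floor(sqrt(288)) = 16; set m_0=0, q_0=1.
Recurrence: m' = q*a - m,  q' = (d - m'^2)/q,  a' = floor((a_0 + m')/q').
  step 1: m=16, q=32, a=1
  step 2: m=16, q=1, a=32
a_2 = 2*a_0 = 32, so the period closes here.
sqrt(288) = [16; 1, 32]
Period length = 2

2


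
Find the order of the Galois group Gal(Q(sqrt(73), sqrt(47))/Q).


The 2 square roots of distinct primes are multiplicatively independent over Q,
so [K:Q] = 2^2 and Gal(K/Q) is isomorphic to (Z/2Z)^2.
|Gal| = 2^2 = 4

4


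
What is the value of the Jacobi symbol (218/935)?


Compute (218/935) via quadratic reciprocity:
  pull out 2: (2/935) = +1  (since 935 mod 8 = 7)
  reciprocity: (109/935) -> +(935/109)
  reduce: (63/109)
  reciprocity: (63/109) -> +(109/63)
  reduce: (46/63)
  pull out 2: (2/63) = +1  (since 63 mod 8 = 7)
  reciprocity: (23/63) -> -(63/23)
  reduce: (17/23)
  reciprocity: (17/23) -> +(23/17)
  reduce: (6/17)
  pull out 2: (2/17) = +1  (since 17 mod 8 = 1)
  reciprocity: (3/17) -> +(17/3)
  reduce: (2/3)
  pull out 2: (2/3) = -1  (since 3 mod 8 = 3)
  (1/3) = 1
Product of signs = 1

1


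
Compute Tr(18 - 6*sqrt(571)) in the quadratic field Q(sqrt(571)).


Tr(a + b*sqrt(d)) = (a + b*sqrt(d)) + (a - b*sqrt(d)) = 2a
= 2 * (18)
= 36

36


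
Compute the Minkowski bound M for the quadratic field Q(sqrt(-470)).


d = -470, d mod 4 = 2, so disc(K) = 4d = -1880; |disc(K)| = 1880
Imaginary quadratic field, so n = 2, s = r2 = 1, r1 = 0
M = (n!/n^n) * (4/pi)^s * sqrt(|disc(K)|) = (2!/2^2) * (4/pi)^1 * sqrt(1880)
= 0.5 * 1.273240 * 43.358967
= 27.6032

27.6032


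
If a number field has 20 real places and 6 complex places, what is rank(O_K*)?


By Dirichlet's unit theorem:
rank = r1 + r2 - 1
= 20 + 6 - 1
= 25

25


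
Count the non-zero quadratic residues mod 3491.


For prime p, the number of non-zero quadratic residues is (p-1)/2.
= (3491-1)/2
= 1745

1745


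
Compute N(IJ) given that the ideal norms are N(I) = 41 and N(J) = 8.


N(IJ) = N(I) * N(J)
= 41 * 8
= 328

328


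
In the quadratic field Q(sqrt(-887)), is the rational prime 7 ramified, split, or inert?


K = Q(sqrt(-887)). Since d mod 4 = 1, disc(K) = -887.
Check p | disc: -887 mod 7 = 2.
p does not divide disc. Compute Legendre symbol (d/p):
2^((7-1)/2) mod 7 = 1
(d/p) = 1, so p splits: (p) = P*P' with e=1, f=1, g=2.
Therefore p is split.

split


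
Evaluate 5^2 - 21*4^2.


x^2 - d*y^2
= 5^2 - 21*4^2
= 25 - 336
= -311

-311


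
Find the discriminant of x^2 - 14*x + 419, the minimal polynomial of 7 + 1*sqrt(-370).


The element 7 + 1*sqrt(-370) has minimal polynomial:
x^2 - 14*x + 419
Discriminant = (-14)^2 - 4*(419)
= 196 - 1676
= -1480

-1480


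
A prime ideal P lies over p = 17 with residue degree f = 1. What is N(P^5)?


N(P^a) = p^(a*f)
= 17^(5*1)
= 17^5
= 1419857

1419857


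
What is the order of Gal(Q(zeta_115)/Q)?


|Gal(Q(zeta_115)/Q)| = phi(115)
= 88

88


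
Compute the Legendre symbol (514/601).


p = 601 is prime, so compute (514/601) with the reciprocity algorithm (Jacobi-symbol steps: pull out 2s via (2/n), flip via reciprocity, reduce):
  pull out 2: (2/601) = +1  (since 601 mod 8 = 1)
  reciprocity: (257/601) -> +(601/257)
  reduce: (87/257)
  reciprocity: (87/257) -> +(257/87)
  reduce: (83/87)
  reciprocity: (83/87) -> -(87/83)
  reduce: (4/83)
  pull out 2: (2/83) = -1  (since 83 mod 8 = 3)
  pull out 2: (2/83) = -1  (since 83 mod 8 = 3)
  (1/83) = 1
Product of signs = -1
(514/601) = -1

-1


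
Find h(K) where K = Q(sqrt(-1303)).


K = Q(sqrt(-1303)). d mod 4 = 1, so D = disc(K) = d = -1303
h(K) equals the number of primitive reduced positive-definite forms (a, b, c) = a*x^2 + b*x*y + c*y^2 with b^2 - 4ac = D,
where reduced means |b| <= a <= c, with b >= 0 whenever |b| = a or a = c, and primitive means gcd(a, b, c) = 1.
Reduced forces 3a^2 <= |D| = 1303, so 1 <= a <= 20; b must have the parity of D, and c = (b^2 - D)/(4a) must be an integer >= a.
Enumerate a = 1..20, b in [-a, a]:
  a=1: (1, 1, 326)  [1]
  a=2: (2, -1, 163), (2, 1, 163)  [2]
  a=3: none
  a=4: (4, -3, 82), (4, 3, 82)  [2]
  a=5..7: none
  a=8: (8, -3, 41), (8, 3, 41)  [2]
  a=9..12: none
  a=13: (13, -7, 26), (13, 7, 26)  [2]
  a=14..15: none
  a=16: (16, -13, 23), (16, 13, 23)  [2]
  a=17..20: none
Total reduced forms: 1 + 2 + 2 + 2 + 2 + 2 = 11
h = 11

11


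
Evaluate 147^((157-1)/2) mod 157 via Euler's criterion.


p = 157 is prime and the exponent is (p-1)/2 = 78, so by Euler's criterion 147^78 = (147/157) = +1 or -1 mod 157.
Compute by square-and-multiply:
  78 = 64 + 8 + 4 + 2 (binary 1001110)
  Repeated squaring mod 157: 147^1 = 147, 147^2 = 100, 147^4 = 109, 147^8 = 106, 147^16 = 89, 147^32 = 71, 147^64 = 17
  147^78 = 147^64 * 147^8 * 147^4 * 147^2 = 17 * 106 * 109 * 100 mod 157
    17 * 106 = 1802 = 75 mod 157
    75 * 109 = 8175 = 11 mod 157
    11 * 100 = 1100 = 1 mod 157
  147^78 = 1 mod 157
Result 1: 147 is a quadratic residue mod 157.
147^78 mod 157 = 1

1


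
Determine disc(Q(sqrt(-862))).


For K = Q(sqrt(d)) with d squarefree: disc(K) = d if d = 1 mod 4, and disc(K) = 4d if d = 2 or 3 mod 4.
Here d = -862, and d mod 4 = 2.
d = 2 mod 4, not 1 (O_K = Z[sqrt(d)]), so disc(K) = 4d = 4 * (-862) = -3448

-3448


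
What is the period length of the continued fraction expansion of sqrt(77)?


Run the CF algorithm for sqrt(77).
a_0 = floor(sqrt(77)) = 8; set m_0=0, q_0=1.
Recurrence: m' = q*a - m,  q' = (d - m'^2)/q,  a' = floor((a_0 + m')/q').
  step 1: m=8, q=13, a=1
  step 2: m=5, q=4, a=3
  step 3: m=7, q=7, a=2
  step 4: m=7, q=4, a=3
  step 5: m=5, q=13, a=1
  step 6: m=8, q=1, a=16
a_6 = 2*a_0 = 16, so the period closes here.
sqrt(77) = [8; 1, 3, 2, 3, 1, 16]
Period length = 6

6


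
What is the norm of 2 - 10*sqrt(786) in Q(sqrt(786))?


N(a + b*sqrt(d)) = a^2 - d*b^2
= (2)^2 - (786)*(-10)^2
= 4 - 78600
= -78596

-78596


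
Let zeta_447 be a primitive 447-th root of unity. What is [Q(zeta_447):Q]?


The degree equals Euler's totient phi(447).
447 = 3 * 149
phi(447) = 296

296


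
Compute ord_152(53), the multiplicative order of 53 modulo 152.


We want ord_152(53), the smallest k >= 1 with 53^k = 1 mod 152.
n = 152 = 2^3 * 19, phi(152) = 72; the order divides phi(n).
Divisors of 72: 1, 2, 3, 4, 6, 8, 9, 12, 18, 24, 36, 72
Repeated squaring mod 152: 53^1 = 53, 53^2 = 73, 53^4 = 9, 53^8 = 81, 53^16 = 25, 53^32 = 17, 53^64 = 137
Test divisors in increasing order:
  k=1: 53^1 = 53 mod 152
  k=2: 53^2 = 73 mod 152
  k=3: 53^3 = 73 * 53 = 69 mod 152
  k=4: 53^4 = 9 mod 152
  k=6: 53^6 = 9 * 73 = 49 mod 152
  k=8: 53^8 = 81 mod 152
  k=9: 53^9 = 81 * 53 = 37 mod 152
  k=12: 53^12 = 81 * 9 = 121 mod 152
  k=18: 53^18 = 25 * 73 = 1 mod 152  <- first divisor giving 1
Order = 18

18


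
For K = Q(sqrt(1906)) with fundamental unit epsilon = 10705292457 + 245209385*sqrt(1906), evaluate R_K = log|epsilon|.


epsilon = 10705292457 + 245209385*sqrt(1906)
= 2.1411e+10
R = ln(2.1411e+10)
= 23.7872

23.7872


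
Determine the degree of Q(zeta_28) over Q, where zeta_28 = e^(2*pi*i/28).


The degree equals Euler's totient phi(28).
28 = 2^2 * 7
phi(28) = 12

12


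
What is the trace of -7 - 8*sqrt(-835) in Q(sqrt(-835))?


Tr(a + b*sqrt(d)) = (a + b*sqrt(d)) + (a - b*sqrt(d)) = 2a
= 2 * (-7)
= -14

-14


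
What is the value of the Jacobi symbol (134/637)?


Compute (134/637) via quadratic reciprocity:
  pull out 2: (2/637) = -1  (since 637 mod 8 = 5)
  reciprocity: (67/637) -> +(637/67)
  reduce: (34/67)
  pull out 2: (2/67) = -1  (since 67 mod 8 = 3)
  reciprocity: (17/67) -> +(67/17)
  reduce: (16/17)
  pull out 2: (2/17) = +1  (since 17 mod 8 = 1)
  pull out 2: (2/17) = +1  (since 17 mod 8 = 1)
  pull out 2: (2/17) = +1  (since 17 mod 8 = 1)
  pull out 2: (2/17) = +1  (since 17 mod 8 = 1)
  (1/17) = 1
Product of signs = 1

1


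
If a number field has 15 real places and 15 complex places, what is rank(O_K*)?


By Dirichlet's unit theorem:
rank = r1 + r2 - 1
= 15 + 15 - 1
= 29

29


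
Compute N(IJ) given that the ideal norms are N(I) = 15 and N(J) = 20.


N(IJ) = N(I) * N(J)
= 15 * 20
= 300

300


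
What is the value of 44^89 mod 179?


p = 179 is prime and the exponent is (p-1)/2 = 89, so by Euler's criterion 44^89 = (44/179) = +1 or -1 mod 179.
Compute by square-and-multiply:
  89 = 64 + 16 + 8 + 1 (binary 1011001)
  Repeated squaring mod 179: 44^1 = 44, 44^2 = 146, 44^4 = 15, 44^8 = 46, 44^16 = 147, 44^32 = 129, 44^64 = 173
  44^89 = 44^64 * 44^16 * 44^8 * 44^1 = 173 * 147 * 46 * 44 mod 179
    173 * 147 = 25431 = 13 mod 179
    13 * 46 = 598 = 61 mod 179
    61 * 44 = 2684 = 178 mod 179
  44^89 = 178 mod 179
Result 178 = p - 1 = -1 mod 179: 44 is a quadratic non-residue mod 179. As a residue in [0, p-1] the value is 178.
44^89 mod 179 = 178

178


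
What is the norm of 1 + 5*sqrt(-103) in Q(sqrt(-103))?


N(a + b*sqrt(d)) = a^2 - d*b^2
= (1)^2 - (-103)*(5)^2
= 1 + 2575
= 2576

2576


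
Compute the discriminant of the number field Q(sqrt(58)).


For K = Q(sqrt(d)) with d squarefree: disc(K) = d if d = 1 mod 4, and disc(K) = 4d if d = 2 or 3 mod 4.
Here d = 58, and d mod 4 = 2.
d = 2 mod 4, not 1 (O_K = Z[sqrt(d)]), so disc(K) = 4d = 4 * (58) = 232

232


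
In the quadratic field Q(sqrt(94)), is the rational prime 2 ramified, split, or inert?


K = Q(sqrt(94)). Since d mod 4 = 2, disc(K) = 376.
Check p | disc: 376 mod 2 = 0.
p divides disc, so p ramifies: (p) = P^2 with e=2, f=1, g=1.
Therefore p is ramified.

ramified


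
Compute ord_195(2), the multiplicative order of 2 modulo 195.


We want ord_195(2), the smallest k >= 1 with 2^k = 1 mod 195.
n = 195 = 3 * 5 * 13, phi(195) = 96; the order divides phi(n).
Divisors of 96: 1, 2, 3, 4, 6, 8, 12, 16, 24, 32, 48, 96
Repeated squaring mod 195: 2^1 = 2, 2^2 = 4, 2^4 = 16, 2^8 = 61, 2^16 = 16, 2^32 = 61, 2^64 = 16
Test divisors in increasing order:
  k=1: 2^1 = 2 mod 195
  k=2: 2^2 = 4 mod 195
  k=3: 2^3 = 4 * 2 = 8 mod 195
  k=4: 2^4 = 16 mod 195
  k=6: 2^6 = 16 * 4 = 64 mod 195
  k=8: 2^8 = 61 mod 195
  k=12: 2^12 = 61 * 16 = 1 mod 195  <- first divisor giving 1
Order = 12

12


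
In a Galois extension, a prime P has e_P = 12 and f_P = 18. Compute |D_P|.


|D_P| = e * f
= 12 * 18
= 216

216


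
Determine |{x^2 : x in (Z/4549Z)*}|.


For prime p, the number of non-zero quadratic residues is (p-1)/2.
= (4549-1)/2
= 2274

2274


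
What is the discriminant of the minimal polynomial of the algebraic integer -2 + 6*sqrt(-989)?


The element -2 + 6*sqrt(-989) has minimal polynomial:
x^2 + 4*x + 35608
Discriminant = (4)^2 - 4*(35608)
= 16 - 142432
= -142416

-142416


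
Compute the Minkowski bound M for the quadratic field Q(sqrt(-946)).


d = -946, d mod 4 = 2, so disc(K) = 4d = -3784; |disc(K)| = 3784
Imaginary quadratic field, so n = 2, s = r2 = 1, r1 = 0
M = (n!/n^n) * (4/pi)^s * sqrt(|disc(K)|) = (2!/2^2) * (4/pi)^1 * sqrt(3784)
= 0.5 * 1.273240 * 61.514226
= 39.1612

39.1612


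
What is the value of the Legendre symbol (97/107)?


p = 107 is prime, so compute (97/107) with the reciprocity algorithm (Jacobi-symbol steps: pull out 2s via (2/n), flip via reciprocity, reduce):
  reciprocity: (97/107) -> +(107/97)
  reduce: (10/97)
  pull out 2: (2/97) = +1  (since 97 mod 8 = 1)
  reciprocity: (5/97) -> +(97/5)
  reduce: (2/5)
  pull out 2: (2/5) = -1  (since 5 mod 8 = 5)
  (1/5) = 1
Product of signs = -1
(97/107) = -1

-1


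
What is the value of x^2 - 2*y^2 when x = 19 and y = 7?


x^2 - d*y^2
= 19^2 - 2*7^2
= 361 - 98
= 263

263


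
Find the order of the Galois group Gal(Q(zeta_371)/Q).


|Gal(Q(zeta_371)/Q)| = phi(371)
= 312

312


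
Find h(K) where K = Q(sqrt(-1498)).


K = Q(sqrt(-1498)). d mod 4 = 2, so D = disc(K) = 4d = -5992
h(K) equals the number of primitive reduced positive-definite forms (a, b, c) = a*x^2 + b*x*y + c*y^2 with b^2 - 4ac = D,
where reduced means |b| <= a <= c, with b >= 0 whenever |b| = a or a = c, and primitive means gcd(a, b, c) = 1.
Reduced forces 3a^2 <= |D| = 5992, so 1 <= a <= 44; b must have the parity of D, and c = (b^2 - D)/(4a) must be an integer >= a.
Enumerate a = 1..44, b in [-a, a]:
  a=1: (1, 0, 1498)  [1]
  a=2: (2, 0, 749)  [1]
  a=3..6: none
  a=7: (7, 0, 214)  [1]
  a=8..10: none
  a=11: (11, -6, 137), (11, 6, 137)  [2]
  a=12: none
  a=13: (13, -12, 118), (13, 12, 118)  [2]
  a=14: (14, 0, 107)  [1]
  a=15..16: none
  a=17: (17, -14, 91), (17, 14, 91)  [2]
  a=18..21: none
  a=22: (22, -16, 71), (22, 16, 71)  [2]
  a=23..25: none
  a=26: (26, -12, 59), (26, 12, 59)  [2]
  a=27..33: none
  a=34: (34, -20, 47), (34, 20, 47)  [2]
  a=35..44: none
Total reduced forms: 1 + 1 + 1 + 2 + 2 + 1 + 2 + 2 + 2 + 2 = 16
h = 16

16


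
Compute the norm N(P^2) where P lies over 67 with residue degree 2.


N(P^a) = p^(a*f)
= 67^(2*2)
= 67^4
= 20151121

20151121


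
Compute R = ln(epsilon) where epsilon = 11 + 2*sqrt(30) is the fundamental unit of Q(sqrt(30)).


epsilon = 11 + 2*sqrt(30)
= 21.9545
R = ln(21.9545)
= 3.0890

3.0890


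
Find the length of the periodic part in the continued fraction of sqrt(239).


Run the CF algorithm for sqrt(239).
a_0 = floor(sqrt(239)) = 15; set m_0=0, q_0=1.
Recurrence: m' = q*a - m,  q' = (d - m'^2)/q,  a' = floor((a_0 + m')/q').
  step 1: m=15, q=14, a=2
  step 2: m=13, q=5, a=5
  step 3: m=12, q=19, a=1
  step 4: m=7, q=10, a=2
  step 5: m=13, q=7, a=4
  step 6: m=15, q=2, a=15
  step 7: m=15, q=7, a=4
  step 8: m=13, q=10, a=2
  step 9: m=7, q=19, a=1
  step 10: m=12, q=5, a=5
  step 11: m=13, q=14, a=2
  step 12: m=15, q=1, a=30
a_12 = 2*a_0 = 30, so the period closes here.
sqrt(239) = [15; 2, 5, 1, 2, 4, 15, 4, 2, 1, 5, 2, 30]
Period length = 12

12


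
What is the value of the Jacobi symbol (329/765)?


Compute (329/765) via quadratic reciprocity:
  reciprocity: (329/765) -> +(765/329)
  reduce: (107/329)
  reciprocity: (107/329) -> +(329/107)
  reduce: (8/107)
  pull out 2: (2/107) = -1  (since 107 mod 8 = 3)
  pull out 2: (2/107) = -1  (since 107 mod 8 = 3)
  pull out 2: (2/107) = -1  (since 107 mod 8 = 3)
  (1/107) = 1
Product of signs = -1

-1


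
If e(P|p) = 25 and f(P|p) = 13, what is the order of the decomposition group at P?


|D_P| = e * f
= 25 * 13
= 325

325


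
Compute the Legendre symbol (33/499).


p = 499 is prime, so compute (33/499) with the reciprocity algorithm (Jacobi-symbol steps: pull out 2s via (2/n), flip via reciprocity, reduce):
  reciprocity: (33/499) -> +(499/33)
  reduce: (4/33)
  pull out 2: (2/33) = +1  (since 33 mod 8 = 1)
  pull out 2: (2/33) = +1  (since 33 mod 8 = 1)
  (1/33) = 1
Product of signs = 1
(33/499) = 1

1


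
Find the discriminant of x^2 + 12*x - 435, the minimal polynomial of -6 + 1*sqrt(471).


The element -6 + 1*sqrt(471) has minimal polynomial:
x^2 + 12*x - 435
Discriminant = (12)^2 - 4*(-435)
= 144 + 1740
= 1884

1884


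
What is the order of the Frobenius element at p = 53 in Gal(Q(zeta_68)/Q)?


The Frobenius at p in Gal(Q(zeta_n)/Q) = (Z/nZ)* is the class of p, so its order is ord_68(53), the smallest k >= 1 with 53^k = 1 mod 68.
n = 68 = 2^2 * 17, phi(68) = 32; the order divides phi(n).
Divisors of 32: 1, 2, 4, 8, 16, 32
Repeated squaring mod 68: 53^1 = 53, 53^2 = 21, 53^4 = 33, 53^8 = 1, 53^16 = 1, 53^32 = 1
Test divisors in increasing order:
  k=1: 53^1 = 53 mod 68
  k=2: 53^2 = 21 mod 68
  k=4: 53^4 = 33 mod 68
  k=8: 53^8 = 1 mod 68  <- first divisor giving 1
Order = 8

8


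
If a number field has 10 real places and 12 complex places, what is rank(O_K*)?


By Dirichlet's unit theorem:
rank = r1 + r2 - 1
= 10 + 12 - 1
= 21

21


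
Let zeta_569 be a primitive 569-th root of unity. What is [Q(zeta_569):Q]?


The degree equals Euler's totient phi(569).
569 = 569
phi(569) = 568

568


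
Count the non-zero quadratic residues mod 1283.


For prime p, the number of non-zero quadratic residues is (p-1)/2.
= (1283-1)/2
= 641

641


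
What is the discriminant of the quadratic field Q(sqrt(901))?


For K = Q(sqrt(d)) with d squarefree: disc(K) = d if d = 1 mod 4, and disc(K) = 4d if d = 2 or 3 mod 4.
Here d = 901, and d mod 4 = 1.
d = 1 mod 4 (O_K = Z[(1+sqrt(d))/2]), so disc(K) = d = 901

901


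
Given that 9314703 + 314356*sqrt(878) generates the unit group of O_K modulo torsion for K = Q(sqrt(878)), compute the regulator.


epsilon = 9314703 + 314356*sqrt(878)
= 1.8629e+07
R = ln(1.8629e+07)
= 16.7403

16.7403


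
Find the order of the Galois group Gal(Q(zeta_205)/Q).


|Gal(Q(zeta_205)/Q)| = phi(205)
= 160

160


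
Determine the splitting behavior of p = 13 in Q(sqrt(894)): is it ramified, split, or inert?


K = Q(sqrt(894)). Since d mod 4 = 2, disc(K) = 3576.
Check p | disc: 3576 mod 13 = 1.
p does not divide disc. Compute Legendre symbol (d/p):
10^((13-1)/2) mod 13 = 1
(d/p) = 1, so p splits: (p) = P*P' with e=1, f=1, g=2.
Therefore p is split.

split


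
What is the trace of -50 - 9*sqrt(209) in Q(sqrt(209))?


Tr(a + b*sqrt(d)) = (a + b*sqrt(d)) + (a - b*sqrt(d)) = 2a
= 2 * (-50)
= -100

-100


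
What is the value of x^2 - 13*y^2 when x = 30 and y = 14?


x^2 - d*y^2
= 30^2 - 13*14^2
= 900 - 2548
= -1648

-1648


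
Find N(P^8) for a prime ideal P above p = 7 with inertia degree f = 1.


N(P^a) = p^(a*f)
= 7^(8*1)
= 7^8
= 5764801

5764801


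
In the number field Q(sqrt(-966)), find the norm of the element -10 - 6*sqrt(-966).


N(a + b*sqrt(d)) = a^2 - d*b^2
= (-10)^2 - (-966)*(-6)^2
= 100 + 34776
= 34876

34876


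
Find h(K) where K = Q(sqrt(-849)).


K = Q(sqrt(-849)). d mod 4 = 3, so D = disc(K) = 4d = -3396
h(K) equals the number of primitive reduced positive-definite forms (a, b, c) = a*x^2 + b*x*y + c*y^2 with b^2 - 4ac = D,
where reduced means |b| <= a <= c, with b >= 0 whenever |b| = a or a = c, and primitive means gcd(a, b, c) = 1.
Reduced forces 3a^2 <= |D| = 3396, so 1 <= a <= 33; b must have the parity of D, and c = (b^2 - D)/(4a) must be an integer >= a.
Enumerate a = 1..33, b in [-a, a]:
  a=1: (1, 0, 849)  [1]
  a=2: (2, 2, 425)  [1]
  a=3: (3, 0, 283)  [1]
  a=4: none
  a=5: (5, -2, 170), (5, 2, 170)  [2]
  a=6: (6, 6, 143)  [1]
  a=7..9: none
  a=10: (10, -2, 85), (10, 2, 85)  [2]
  a=11: (11, -6, 78), (11, 6, 78)  [2]
  a=12: none
  a=13: (13, -6, 66), (13, 6, 66)  [2]
  a=14: none
  a=15: (15, -12, 59), (15, 12, 59)  [2]
  a=16: none
  a=17: (17, -2, 50), (17, 2, 50)  [2]
  a=18: none
  a=19: (19, -10, 46), (19, 10, 46)  [2]
  a=20..21: none
  a=22: (22, -6, 39), (22, 6, 39)  [2]
  a=23: (23, -10, 38), (23, 10, 38)  [2]
  a=24: none
  a=25: (25, -2, 34), (25, 2, 34)  [2]
  a=26: (26, -6, 33), (26, 6, 33)  [2]
  a=27..29: none
  a=30: (30, -18, 31), (30, 18, 31)  [2]
  a=31..33: none
Total reduced forms: 1 + 1 + 1 + 2 + 1 + 2 + 2 + 2 + 2 + 2 + 2 + 2 + 2 + 2 + 2 + 2 = 28
h = 28

28


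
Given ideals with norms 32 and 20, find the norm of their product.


N(IJ) = N(I) * N(J)
= 32 * 20
= 640

640


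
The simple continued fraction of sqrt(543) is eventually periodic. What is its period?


Run the CF algorithm for sqrt(543).
a_0 = floor(sqrt(543)) = 23; set m_0=0, q_0=1.
Recurrence: m' = q*a - m,  q' = (d - m'^2)/q,  a' = floor((a_0 + m')/q').
  step 1: m=23, q=14, a=3
  step 2: m=19, q=13, a=3
  step 3: m=20, q=11, a=3
  step 4: m=13, q=34, a=1
  step 5: m=21, q=3, a=14
  step 6: m=21, q=34, a=1
  step 7: m=13, q=11, a=3
  step 8: m=20, q=13, a=3
  step 9: m=19, q=14, a=3
  step 10: m=23, q=1, a=46
a_10 = 2*a_0 = 46, so the period closes here.
sqrt(543) = [23; 3, 3, 3, 1, 14, 1, 3, 3, 3, 46]
Period length = 10

10


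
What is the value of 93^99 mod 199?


p = 199 is prime and the exponent is (p-1)/2 = 99, so by Euler's criterion 93^99 = (93/199) = +1 or -1 mod 199.
Compute by square-and-multiply:
  99 = 64 + 32 + 2 + 1 (binary 1100011)
  Repeated squaring mod 199: 93^1 = 93, 93^2 = 92, 93^4 = 106, 93^8 = 92, 93^16 = 106, 93^32 = 92, 93^64 = 106
  93^99 = 93^64 * 93^32 * 93^2 * 93^1 = 106 * 92 * 92 * 93 mod 199
    106 * 92 = 9752 = 1 mod 199
    1 * 92 = 92 = 92 mod 199
    92 * 93 = 8556 = 198 mod 199
  93^99 = 198 mod 199
Result 198 = p - 1 = -1 mod 199: 93 is a quadratic non-residue mod 199. As a residue in [0, p-1] the value is 198.
93^99 mod 199 = 198

198


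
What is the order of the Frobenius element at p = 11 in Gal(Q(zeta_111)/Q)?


The Frobenius at p in Gal(Q(zeta_n)/Q) = (Z/nZ)* is the class of p, so its order is ord_111(11), the smallest k >= 1 with 11^k = 1 mod 111.
n = 111 = 3 * 37, phi(111) = 72; the order divides phi(n).
Divisors of 72: 1, 2, 3, 4, 6, 8, 9, 12, 18, 24, 36, 72
Repeated squaring mod 111: 11^1 = 11, 11^2 = 10, 11^4 = 100, 11^8 = 10, 11^16 = 100, 11^32 = 10, 11^64 = 100
Test divisors in increasing order:
  k=1: 11^1 = 11 mod 111
  k=2: 11^2 = 10 mod 111
  k=3: 11^3 = 10 * 11 = 110 mod 111
  k=4: 11^4 = 100 mod 111
  k=6: 11^6 = 100 * 10 = 1 mod 111  <- first divisor giving 1
Order = 6

6


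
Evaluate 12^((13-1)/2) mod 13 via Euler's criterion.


p = 13 is prime and the exponent is (p-1)/2 = 6, so by Euler's criterion 12^6 = (12/13) = +1 or -1 mod 13.
Compute by square-and-multiply:
  6 = 4 + 2 (binary 110)
  Repeated squaring mod 13: 12^1 = 12, 12^2 = 1, 12^4 = 1
  12^6 = 12^4 * 12^2 = 1 * 1 mod 13
    1 * 1 = 1 = 1 mod 13
  12^6 = 1 mod 13
Result 1: 12 is a quadratic residue mod 13.
12^6 mod 13 = 1

1


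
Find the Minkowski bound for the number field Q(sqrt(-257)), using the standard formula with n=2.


d = -257, d mod 4 = 3, so disc(K) = 4d = -1028; |disc(K)| = 1028
Imaginary quadratic field, so n = 2, s = r2 = 1, r1 = 0
M = (n!/n^n) * (4/pi)^s * sqrt(|disc(K)|) = (2!/2^2) * (4/pi)^1 * sqrt(1028)
= 0.5 * 1.273240 * 32.062439
= 20.4116

20.4116


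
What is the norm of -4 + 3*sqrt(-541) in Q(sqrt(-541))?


N(a + b*sqrt(d)) = a^2 - d*b^2
= (-4)^2 - (-541)*(3)^2
= 16 + 4869
= 4885

4885


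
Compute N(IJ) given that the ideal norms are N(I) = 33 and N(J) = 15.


N(IJ) = N(I) * N(J)
= 33 * 15
= 495

495


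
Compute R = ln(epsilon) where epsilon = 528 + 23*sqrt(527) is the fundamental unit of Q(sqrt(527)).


epsilon = 528 + 23*sqrt(527)
= 1055.9991
R = ln(1055.9991)
= 6.9622

6.9622


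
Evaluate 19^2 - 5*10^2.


x^2 - d*y^2
= 19^2 - 5*10^2
= 361 - 500
= -139

-139


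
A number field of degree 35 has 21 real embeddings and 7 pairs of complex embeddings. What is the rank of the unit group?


By Dirichlet's unit theorem:
rank = r1 + r2 - 1
= 21 + 7 - 1
= 27

27


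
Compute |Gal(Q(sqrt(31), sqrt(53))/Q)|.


The 2 square roots of distinct primes are multiplicatively independent over Q,
so [K:Q] = 2^2 and Gal(K/Q) is isomorphic to (Z/2Z)^2.
|Gal| = 2^2 = 4

4


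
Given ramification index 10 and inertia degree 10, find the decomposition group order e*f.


|D_P| = e * f
= 10 * 10
= 100

100


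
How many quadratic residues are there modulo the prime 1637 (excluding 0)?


For prime p, the number of non-zero quadratic residues is (p-1)/2.
= (1637-1)/2
= 818

818


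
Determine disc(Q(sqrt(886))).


For K = Q(sqrt(d)) with d squarefree: disc(K) = d if d = 1 mod 4, and disc(K) = 4d if d = 2 or 3 mod 4.
Here d = 886, and d mod 4 = 2.
d = 2 mod 4, not 1 (O_K = Z[sqrt(d)]), so disc(K) = 4d = 4 * (886) = 3544

3544
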